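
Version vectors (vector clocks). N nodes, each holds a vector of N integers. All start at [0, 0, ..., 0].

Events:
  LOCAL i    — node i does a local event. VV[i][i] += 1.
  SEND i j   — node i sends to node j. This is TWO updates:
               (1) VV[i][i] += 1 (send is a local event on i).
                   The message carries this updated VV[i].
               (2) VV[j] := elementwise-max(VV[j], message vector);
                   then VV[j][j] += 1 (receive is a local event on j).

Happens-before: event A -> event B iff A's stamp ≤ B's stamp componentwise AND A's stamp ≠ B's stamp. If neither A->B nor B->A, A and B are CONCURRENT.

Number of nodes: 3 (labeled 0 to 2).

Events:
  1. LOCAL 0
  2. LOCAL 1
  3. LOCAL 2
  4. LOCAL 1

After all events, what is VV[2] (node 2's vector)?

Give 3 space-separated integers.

Initial: VV[0]=[0, 0, 0]
Initial: VV[1]=[0, 0, 0]
Initial: VV[2]=[0, 0, 0]
Event 1: LOCAL 0: VV[0][0]++ -> VV[0]=[1, 0, 0]
Event 2: LOCAL 1: VV[1][1]++ -> VV[1]=[0, 1, 0]
Event 3: LOCAL 2: VV[2][2]++ -> VV[2]=[0, 0, 1]
Event 4: LOCAL 1: VV[1][1]++ -> VV[1]=[0, 2, 0]
Final vectors: VV[0]=[1, 0, 0]; VV[1]=[0, 2, 0]; VV[2]=[0, 0, 1]

Answer: 0 0 1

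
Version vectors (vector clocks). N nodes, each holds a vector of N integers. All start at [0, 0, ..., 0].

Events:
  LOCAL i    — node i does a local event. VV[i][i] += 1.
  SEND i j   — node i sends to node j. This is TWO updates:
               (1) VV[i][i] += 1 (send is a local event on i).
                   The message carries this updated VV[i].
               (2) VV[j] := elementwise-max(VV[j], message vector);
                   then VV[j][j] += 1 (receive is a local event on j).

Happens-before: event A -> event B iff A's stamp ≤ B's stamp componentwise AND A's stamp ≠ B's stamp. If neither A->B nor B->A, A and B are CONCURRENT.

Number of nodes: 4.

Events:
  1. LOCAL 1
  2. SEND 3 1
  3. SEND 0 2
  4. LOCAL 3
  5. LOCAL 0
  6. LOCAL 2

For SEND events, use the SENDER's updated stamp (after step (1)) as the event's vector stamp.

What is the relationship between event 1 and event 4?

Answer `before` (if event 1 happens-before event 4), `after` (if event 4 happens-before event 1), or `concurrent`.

Answer: concurrent

Derivation:
Initial: VV[0]=[0, 0, 0, 0]
Initial: VV[1]=[0, 0, 0, 0]
Initial: VV[2]=[0, 0, 0, 0]
Initial: VV[3]=[0, 0, 0, 0]
Event 1: LOCAL 1: VV[1][1]++ -> VV[1]=[0, 1, 0, 0]
Event 2: SEND 3->1: VV[3][3]++ -> VV[3]=[0, 0, 0, 1], msg_vec=[0, 0, 0, 1]; VV[1]=max(VV[1],msg_vec) then VV[1][1]++ -> VV[1]=[0, 2, 0, 1]
Event 3: SEND 0->2: VV[0][0]++ -> VV[0]=[1, 0, 0, 0], msg_vec=[1, 0, 0, 0]; VV[2]=max(VV[2],msg_vec) then VV[2][2]++ -> VV[2]=[1, 0, 1, 0]
Event 4: LOCAL 3: VV[3][3]++ -> VV[3]=[0, 0, 0, 2]
Event 5: LOCAL 0: VV[0][0]++ -> VV[0]=[2, 0, 0, 0]
Event 6: LOCAL 2: VV[2][2]++ -> VV[2]=[1, 0, 2, 0]
Event 1 stamp: [0, 1, 0, 0]
Event 4 stamp: [0, 0, 0, 2]
[0, 1, 0, 0] <= [0, 0, 0, 2]? False
[0, 0, 0, 2] <= [0, 1, 0, 0]? False
Relation: concurrent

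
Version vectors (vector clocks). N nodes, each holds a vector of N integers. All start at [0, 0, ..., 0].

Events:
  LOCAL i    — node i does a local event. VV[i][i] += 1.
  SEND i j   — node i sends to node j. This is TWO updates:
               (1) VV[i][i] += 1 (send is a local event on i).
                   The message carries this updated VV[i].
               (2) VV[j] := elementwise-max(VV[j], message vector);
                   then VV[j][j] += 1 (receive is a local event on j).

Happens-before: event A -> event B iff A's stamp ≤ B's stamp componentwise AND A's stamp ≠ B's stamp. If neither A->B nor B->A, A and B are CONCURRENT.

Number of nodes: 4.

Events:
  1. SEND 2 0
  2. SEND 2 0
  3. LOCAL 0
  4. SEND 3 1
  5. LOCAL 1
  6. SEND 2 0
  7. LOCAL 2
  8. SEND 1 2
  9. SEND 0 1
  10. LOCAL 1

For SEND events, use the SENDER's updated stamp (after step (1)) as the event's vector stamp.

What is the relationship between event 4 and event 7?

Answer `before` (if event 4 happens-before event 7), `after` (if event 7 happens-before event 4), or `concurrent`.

Initial: VV[0]=[0, 0, 0, 0]
Initial: VV[1]=[0, 0, 0, 0]
Initial: VV[2]=[0, 0, 0, 0]
Initial: VV[3]=[0, 0, 0, 0]
Event 1: SEND 2->0: VV[2][2]++ -> VV[2]=[0, 0, 1, 0], msg_vec=[0, 0, 1, 0]; VV[0]=max(VV[0],msg_vec) then VV[0][0]++ -> VV[0]=[1, 0, 1, 0]
Event 2: SEND 2->0: VV[2][2]++ -> VV[2]=[0, 0, 2, 0], msg_vec=[0, 0, 2, 0]; VV[0]=max(VV[0],msg_vec) then VV[0][0]++ -> VV[0]=[2, 0, 2, 0]
Event 3: LOCAL 0: VV[0][0]++ -> VV[0]=[3, 0, 2, 0]
Event 4: SEND 3->1: VV[3][3]++ -> VV[3]=[0, 0, 0, 1], msg_vec=[0, 0, 0, 1]; VV[1]=max(VV[1],msg_vec) then VV[1][1]++ -> VV[1]=[0, 1, 0, 1]
Event 5: LOCAL 1: VV[1][1]++ -> VV[1]=[0, 2, 0, 1]
Event 6: SEND 2->0: VV[2][2]++ -> VV[2]=[0, 0, 3, 0], msg_vec=[0, 0, 3, 0]; VV[0]=max(VV[0],msg_vec) then VV[0][0]++ -> VV[0]=[4, 0, 3, 0]
Event 7: LOCAL 2: VV[2][2]++ -> VV[2]=[0, 0, 4, 0]
Event 8: SEND 1->2: VV[1][1]++ -> VV[1]=[0, 3, 0, 1], msg_vec=[0, 3, 0, 1]; VV[2]=max(VV[2],msg_vec) then VV[2][2]++ -> VV[2]=[0, 3, 5, 1]
Event 9: SEND 0->1: VV[0][0]++ -> VV[0]=[5, 0, 3, 0], msg_vec=[5, 0, 3, 0]; VV[1]=max(VV[1],msg_vec) then VV[1][1]++ -> VV[1]=[5, 4, 3, 1]
Event 10: LOCAL 1: VV[1][1]++ -> VV[1]=[5, 5, 3, 1]
Event 4 stamp: [0, 0, 0, 1]
Event 7 stamp: [0, 0, 4, 0]
[0, 0, 0, 1] <= [0, 0, 4, 0]? False
[0, 0, 4, 0] <= [0, 0, 0, 1]? False
Relation: concurrent

Answer: concurrent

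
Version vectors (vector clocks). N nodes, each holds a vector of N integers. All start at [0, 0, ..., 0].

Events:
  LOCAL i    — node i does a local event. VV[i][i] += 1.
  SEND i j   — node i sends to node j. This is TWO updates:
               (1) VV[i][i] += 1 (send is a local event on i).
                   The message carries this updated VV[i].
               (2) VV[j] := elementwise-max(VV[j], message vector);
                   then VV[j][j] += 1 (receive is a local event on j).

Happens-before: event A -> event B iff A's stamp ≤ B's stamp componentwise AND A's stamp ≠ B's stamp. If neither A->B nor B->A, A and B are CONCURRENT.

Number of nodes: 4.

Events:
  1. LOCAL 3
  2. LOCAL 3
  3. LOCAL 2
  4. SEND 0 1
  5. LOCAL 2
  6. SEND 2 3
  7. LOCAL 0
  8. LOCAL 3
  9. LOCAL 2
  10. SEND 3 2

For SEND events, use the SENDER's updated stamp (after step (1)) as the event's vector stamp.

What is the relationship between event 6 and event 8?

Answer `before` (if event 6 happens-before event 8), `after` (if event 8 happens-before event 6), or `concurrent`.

Initial: VV[0]=[0, 0, 0, 0]
Initial: VV[1]=[0, 0, 0, 0]
Initial: VV[2]=[0, 0, 0, 0]
Initial: VV[3]=[0, 0, 0, 0]
Event 1: LOCAL 3: VV[3][3]++ -> VV[3]=[0, 0, 0, 1]
Event 2: LOCAL 3: VV[3][3]++ -> VV[3]=[0, 0, 0, 2]
Event 3: LOCAL 2: VV[2][2]++ -> VV[2]=[0, 0, 1, 0]
Event 4: SEND 0->1: VV[0][0]++ -> VV[0]=[1, 0, 0, 0], msg_vec=[1, 0, 0, 0]; VV[1]=max(VV[1],msg_vec) then VV[1][1]++ -> VV[1]=[1, 1, 0, 0]
Event 5: LOCAL 2: VV[2][2]++ -> VV[2]=[0, 0, 2, 0]
Event 6: SEND 2->3: VV[2][2]++ -> VV[2]=[0, 0, 3, 0], msg_vec=[0, 0, 3, 0]; VV[3]=max(VV[3],msg_vec) then VV[3][3]++ -> VV[3]=[0, 0, 3, 3]
Event 7: LOCAL 0: VV[0][0]++ -> VV[0]=[2, 0, 0, 0]
Event 8: LOCAL 3: VV[3][3]++ -> VV[3]=[0, 0, 3, 4]
Event 9: LOCAL 2: VV[2][2]++ -> VV[2]=[0, 0, 4, 0]
Event 10: SEND 3->2: VV[3][3]++ -> VV[3]=[0, 0, 3, 5], msg_vec=[0, 0, 3, 5]; VV[2]=max(VV[2],msg_vec) then VV[2][2]++ -> VV[2]=[0, 0, 5, 5]
Event 6 stamp: [0, 0, 3, 0]
Event 8 stamp: [0, 0, 3, 4]
[0, 0, 3, 0] <= [0, 0, 3, 4]? True
[0, 0, 3, 4] <= [0, 0, 3, 0]? False
Relation: before

Answer: before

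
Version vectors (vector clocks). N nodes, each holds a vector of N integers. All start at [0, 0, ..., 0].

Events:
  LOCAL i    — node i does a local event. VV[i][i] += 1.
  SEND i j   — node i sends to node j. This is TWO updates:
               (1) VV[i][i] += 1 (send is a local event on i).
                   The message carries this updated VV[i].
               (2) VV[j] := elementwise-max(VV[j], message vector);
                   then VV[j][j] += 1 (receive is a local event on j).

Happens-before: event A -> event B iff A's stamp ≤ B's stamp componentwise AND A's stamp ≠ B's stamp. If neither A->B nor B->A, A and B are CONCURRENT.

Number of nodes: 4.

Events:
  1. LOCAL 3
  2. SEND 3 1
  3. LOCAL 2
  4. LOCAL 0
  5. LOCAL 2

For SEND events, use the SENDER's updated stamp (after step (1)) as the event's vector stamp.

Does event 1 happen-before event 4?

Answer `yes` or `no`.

Initial: VV[0]=[0, 0, 0, 0]
Initial: VV[1]=[0, 0, 0, 0]
Initial: VV[2]=[0, 0, 0, 0]
Initial: VV[3]=[0, 0, 0, 0]
Event 1: LOCAL 3: VV[3][3]++ -> VV[3]=[0, 0, 0, 1]
Event 2: SEND 3->1: VV[3][3]++ -> VV[3]=[0, 0, 0, 2], msg_vec=[0, 0, 0, 2]; VV[1]=max(VV[1],msg_vec) then VV[1][1]++ -> VV[1]=[0, 1, 0, 2]
Event 3: LOCAL 2: VV[2][2]++ -> VV[2]=[0, 0, 1, 0]
Event 4: LOCAL 0: VV[0][0]++ -> VV[0]=[1, 0, 0, 0]
Event 5: LOCAL 2: VV[2][2]++ -> VV[2]=[0, 0, 2, 0]
Event 1 stamp: [0, 0, 0, 1]
Event 4 stamp: [1, 0, 0, 0]
[0, 0, 0, 1] <= [1, 0, 0, 0]? False. Equal? False. Happens-before: False

Answer: no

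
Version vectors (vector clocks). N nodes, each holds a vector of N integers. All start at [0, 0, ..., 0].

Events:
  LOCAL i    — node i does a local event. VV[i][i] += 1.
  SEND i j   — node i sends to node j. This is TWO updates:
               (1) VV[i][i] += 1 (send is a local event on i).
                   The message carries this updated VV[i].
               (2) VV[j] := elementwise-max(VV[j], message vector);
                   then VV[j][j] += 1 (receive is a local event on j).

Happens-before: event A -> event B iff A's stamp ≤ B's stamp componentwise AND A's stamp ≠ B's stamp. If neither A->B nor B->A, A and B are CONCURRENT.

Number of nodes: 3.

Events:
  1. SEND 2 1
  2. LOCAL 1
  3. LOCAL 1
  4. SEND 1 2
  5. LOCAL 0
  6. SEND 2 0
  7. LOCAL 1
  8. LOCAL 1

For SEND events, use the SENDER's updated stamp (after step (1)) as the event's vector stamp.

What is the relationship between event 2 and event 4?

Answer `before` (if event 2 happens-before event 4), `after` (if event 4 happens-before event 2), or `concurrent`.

Initial: VV[0]=[0, 0, 0]
Initial: VV[1]=[0, 0, 0]
Initial: VV[2]=[0, 0, 0]
Event 1: SEND 2->1: VV[2][2]++ -> VV[2]=[0, 0, 1], msg_vec=[0, 0, 1]; VV[1]=max(VV[1],msg_vec) then VV[1][1]++ -> VV[1]=[0, 1, 1]
Event 2: LOCAL 1: VV[1][1]++ -> VV[1]=[0, 2, 1]
Event 3: LOCAL 1: VV[1][1]++ -> VV[1]=[0, 3, 1]
Event 4: SEND 1->2: VV[1][1]++ -> VV[1]=[0, 4, 1], msg_vec=[0, 4, 1]; VV[2]=max(VV[2],msg_vec) then VV[2][2]++ -> VV[2]=[0, 4, 2]
Event 5: LOCAL 0: VV[0][0]++ -> VV[0]=[1, 0, 0]
Event 6: SEND 2->0: VV[2][2]++ -> VV[2]=[0, 4, 3], msg_vec=[0, 4, 3]; VV[0]=max(VV[0],msg_vec) then VV[0][0]++ -> VV[0]=[2, 4, 3]
Event 7: LOCAL 1: VV[1][1]++ -> VV[1]=[0, 5, 1]
Event 8: LOCAL 1: VV[1][1]++ -> VV[1]=[0, 6, 1]
Event 2 stamp: [0, 2, 1]
Event 4 stamp: [0, 4, 1]
[0, 2, 1] <= [0, 4, 1]? True
[0, 4, 1] <= [0, 2, 1]? False
Relation: before

Answer: before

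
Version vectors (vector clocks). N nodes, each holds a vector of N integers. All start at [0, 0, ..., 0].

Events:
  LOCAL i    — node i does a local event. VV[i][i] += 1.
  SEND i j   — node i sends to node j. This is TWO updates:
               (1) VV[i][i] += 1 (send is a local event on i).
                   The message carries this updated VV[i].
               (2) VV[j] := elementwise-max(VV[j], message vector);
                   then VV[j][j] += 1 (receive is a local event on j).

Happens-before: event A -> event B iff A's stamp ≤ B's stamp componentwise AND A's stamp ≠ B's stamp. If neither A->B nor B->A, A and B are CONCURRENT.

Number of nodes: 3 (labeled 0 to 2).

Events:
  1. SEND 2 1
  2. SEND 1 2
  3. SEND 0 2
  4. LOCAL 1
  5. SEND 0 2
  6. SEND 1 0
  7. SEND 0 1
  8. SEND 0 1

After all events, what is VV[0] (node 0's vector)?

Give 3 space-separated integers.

Initial: VV[0]=[0, 0, 0]
Initial: VV[1]=[0, 0, 0]
Initial: VV[2]=[0, 0, 0]
Event 1: SEND 2->1: VV[2][2]++ -> VV[2]=[0, 0, 1], msg_vec=[0, 0, 1]; VV[1]=max(VV[1],msg_vec) then VV[1][1]++ -> VV[1]=[0, 1, 1]
Event 2: SEND 1->2: VV[1][1]++ -> VV[1]=[0, 2, 1], msg_vec=[0, 2, 1]; VV[2]=max(VV[2],msg_vec) then VV[2][2]++ -> VV[2]=[0, 2, 2]
Event 3: SEND 0->2: VV[0][0]++ -> VV[0]=[1, 0, 0], msg_vec=[1, 0, 0]; VV[2]=max(VV[2],msg_vec) then VV[2][2]++ -> VV[2]=[1, 2, 3]
Event 4: LOCAL 1: VV[1][1]++ -> VV[1]=[0, 3, 1]
Event 5: SEND 0->2: VV[0][0]++ -> VV[0]=[2, 0, 0], msg_vec=[2, 0, 0]; VV[2]=max(VV[2],msg_vec) then VV[2][2]++ -> VV[2]=[2, 2, 4]
Event 6: SEND 1->0: VV[1][1]++ -> VV[1]=[0, 4, 1], msg_vec=[0, 4, 1]; VV[0]=max(VV[0],msg_vec) then VV[0][0]++ -> VV[0]=[3, 4, 1]
Event 7: SEND 0->1: VV[0][0]++ -> VV[0]=[4, 4, 1], msg_vec=[4, 4, 1]; VV[1]=max(VV[1],msg_vec) then VV[1][1]++ -> VV[1]=[4, 5, 1]
Event 8: SEND 0->1: VV[0][0]++ -> VV[0]=[5, 4, 1], msg_vec=[5, 4, 1]; VV[1]=max(VV[1],msg_vec) then VV[1][1]++ -> VV[1]=[5, 6, 1]
Final vectors: VV[0]=[5, 4, 1]; VV[1]=[5, 6, 1]; VV[2]=[2, 2, 4]

Answer: 5 4 1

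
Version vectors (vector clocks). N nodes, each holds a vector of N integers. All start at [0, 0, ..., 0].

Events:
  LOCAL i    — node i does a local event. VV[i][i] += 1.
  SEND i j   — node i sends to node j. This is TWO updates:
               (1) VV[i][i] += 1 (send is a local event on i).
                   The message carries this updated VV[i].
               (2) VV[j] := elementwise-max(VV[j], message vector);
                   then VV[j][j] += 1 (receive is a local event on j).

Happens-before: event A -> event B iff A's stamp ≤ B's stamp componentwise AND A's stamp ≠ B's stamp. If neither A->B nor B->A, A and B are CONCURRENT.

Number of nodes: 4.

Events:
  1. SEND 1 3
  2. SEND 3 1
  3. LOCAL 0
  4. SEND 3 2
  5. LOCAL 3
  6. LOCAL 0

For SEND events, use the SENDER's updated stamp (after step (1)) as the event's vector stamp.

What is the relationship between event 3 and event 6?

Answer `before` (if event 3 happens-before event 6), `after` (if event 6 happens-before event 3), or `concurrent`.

Answer: before

Derivation:
Initial: VV[0]=[0, 0, 0, 0]
Initial: VV[1]=[0, 0, 0, 0]
Initial: VV[2]=[0, 0, 0, 0]
Initial: VV[3]=[0, 0, 0, 0]
Event 1: SEND 1->3: VV[1][1]++ -> VV[1]=[0, 1, 0, 0], msg_vec=[0, 1, 0, 0]; VV[3]=max(VV[3],msg_vec) then VV[3][3]++ -> VV[3]=[0, 1, 0, 1]
Event 2: SEND 3->1: VV[3][3]++ -> VV[3]=[0, 1, 0, 2], msg_vec=[0, 1, 0, 2]; VV[1]=max(VV[1],msg_vec) then VV[1][1]++ -> VV[1]=[0, 2, 0, 2]
Event 3: LOCAL 0: VV[0][0]++ -> VV[0]=[1, 0, 0, 0]
Event 4: SEND 3->2: VV[3][3]++ -> VV[3]=[0, 1, 0, 3], msg_vec=[0, 1, 0, 3]; VV[2]=max(VV[2],msg_vec) then VV[2][2]++ -> VV[2]=[0, 1, 1, 3]
Event 5: LOCAL 3: VV[3][3]++ -> VV[3]=[0, 1, 0, 4]
Event 6: LOCAL 0: VV[0][0]++ -> VV[0]=[2, 0, 0, 0]
Event 3 stamp: [1, 0, 0, 0]
Event 6 stamp: [2, 0, 0, 0]
[1, 0, 0, 0] <= [2, 0, 0, 0]? True
[2, 0, 0, 0] <= [1, 0, 0, 0]? False
Relation: before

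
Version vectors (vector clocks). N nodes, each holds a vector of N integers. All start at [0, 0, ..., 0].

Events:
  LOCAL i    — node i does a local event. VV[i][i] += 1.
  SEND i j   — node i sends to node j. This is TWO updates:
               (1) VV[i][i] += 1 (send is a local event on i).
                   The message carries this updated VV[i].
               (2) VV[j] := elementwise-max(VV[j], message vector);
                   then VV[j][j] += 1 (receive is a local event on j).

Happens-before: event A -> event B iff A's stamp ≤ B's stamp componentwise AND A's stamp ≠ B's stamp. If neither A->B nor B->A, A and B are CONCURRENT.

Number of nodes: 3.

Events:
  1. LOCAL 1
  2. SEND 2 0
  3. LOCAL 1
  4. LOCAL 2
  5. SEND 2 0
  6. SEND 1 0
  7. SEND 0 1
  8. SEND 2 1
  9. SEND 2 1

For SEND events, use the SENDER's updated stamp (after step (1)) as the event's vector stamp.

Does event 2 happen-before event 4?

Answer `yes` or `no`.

Initial: VV[0]=[0, 0, 0]
Initial: VV[1]=[0, 0, 0]
Initial: VV[2]=[0, 0, 0]
Event 1: LOCAL 1: VV[1][1]++ -> VV[1]=[0, 1, 0]
Event 2: SEND 2->0: VV[2][2]++ -> VV[2]=[0, 0, 1], msg_vec=[0, 0, 1]; VV[0]=max(VV[0],msg_vec) then VV[0][0]++ -> VV[0]=[1, 0, 1]
Event 3: LOCAL 1: VV[1][1]++ -> VV[1]=[0, 2, 0]
Event 4: LOCAL 2: VV[2][2]++ -> VV[2]=[0, 0, 2]
Event 5: SEND 2->0: VV[2][2]++ -> VV[2]=[0, 0, 3], msg_vec=[0, 0, 3]; VV[0]=max(VV[0],msg_vec) then VV[0][0]++ -> VV[0]=[2, 0, 3]
Event 6: SEND 1->0: VV[1][1]++ -> VV[1]=[0, 3, 0], msg_vec=[0, 3, 0]; VV[0]=max(VV[0],msg_vec) then VV[0][0]++ -> VV[0]=[3, 3, 3]
Event 7: SEND 0->1: VV[0][0]++ -> VV[0]=[4, 3, 3], msg_vec=[4, 3, 3]; VV[1]=max(VV[1],msg_vec) then VV[1][1]++ -> VV[1]=[4, 4, 3]
Event 8: SEND 2->1: VV[2][2]++ -> VV[2]=[0, 0, 4], msg_vec=[0, 0, 4]; VV[1]=max(VV[1],msg_vec) then VV[1][1]++ -> VV[1]=[4, 5, 4]
Event 9: SEND 2->1: VV[2][2]++ -> VV[2]=[0, 0, 5], msg_vec=[0, 0, 5]; VV[1]=max(VV[1],msg_vec) then VV[1][1]++ -> VV[1]=[4, 6, 5]
Event 2 stamp: [0, 0, 1]
Event 4 stamp: [0, 0, 2]
[0, 0, 1] <= [0, 0, 2]? True. Equal? False. Happens-before: True

Answer: yes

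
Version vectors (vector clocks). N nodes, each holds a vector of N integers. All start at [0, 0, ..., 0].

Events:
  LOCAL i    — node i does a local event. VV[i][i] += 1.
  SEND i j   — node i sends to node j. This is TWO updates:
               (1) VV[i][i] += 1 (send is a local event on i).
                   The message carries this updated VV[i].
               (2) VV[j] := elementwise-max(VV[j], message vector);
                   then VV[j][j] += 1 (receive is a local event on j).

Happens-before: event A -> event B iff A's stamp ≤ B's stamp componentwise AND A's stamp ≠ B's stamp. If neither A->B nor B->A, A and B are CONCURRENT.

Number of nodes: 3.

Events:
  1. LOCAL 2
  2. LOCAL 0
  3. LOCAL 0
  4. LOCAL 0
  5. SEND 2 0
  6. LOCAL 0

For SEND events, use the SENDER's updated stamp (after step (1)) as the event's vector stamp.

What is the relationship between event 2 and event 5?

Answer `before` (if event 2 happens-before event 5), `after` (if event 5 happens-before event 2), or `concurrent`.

Initial: VV[0]=[0, 0, 0]
Initial: VV[1]=[0, 0, 0]
Initial: VV[2]=[0, 0, 0]
Event 1: LOCAL 2: VV[2][2]++ -> VV[2]=[0, 0, 1]
Event 2: LOCAL 0: VV[0][0]++ -> VV[0]=[1, 0, 0]
Event 3: LOCAL 0: VV[0][0]++ -> VV[0]=[2, 0, 0]
Event 4: LOCAL 0: VV[0][0]++ -> VV[0]=[3, 0, 0]
Event 5: SEND 2->0: VV[2][2]++ -> VV[2]=[0, 0, 2], msg_vec=[0, 0, 2]; VV[0]=max(VV[0],msg_vec) then VV[0][0]++ -> VV[0]=[4, 0, 2]
Event 6: LOCAL 0: VV[0][0]++ -> VV[0]=[5, 0, 2]
Event 2 stamp: [1, 0, 0]
Event 5 stamp: [0, 0, 2]
[1, 0, 0] <= [0, 0, 2]? False
[0, 0, 2] <= [1, 0, 0]? False
Relation: concurrent

Answer: concurrent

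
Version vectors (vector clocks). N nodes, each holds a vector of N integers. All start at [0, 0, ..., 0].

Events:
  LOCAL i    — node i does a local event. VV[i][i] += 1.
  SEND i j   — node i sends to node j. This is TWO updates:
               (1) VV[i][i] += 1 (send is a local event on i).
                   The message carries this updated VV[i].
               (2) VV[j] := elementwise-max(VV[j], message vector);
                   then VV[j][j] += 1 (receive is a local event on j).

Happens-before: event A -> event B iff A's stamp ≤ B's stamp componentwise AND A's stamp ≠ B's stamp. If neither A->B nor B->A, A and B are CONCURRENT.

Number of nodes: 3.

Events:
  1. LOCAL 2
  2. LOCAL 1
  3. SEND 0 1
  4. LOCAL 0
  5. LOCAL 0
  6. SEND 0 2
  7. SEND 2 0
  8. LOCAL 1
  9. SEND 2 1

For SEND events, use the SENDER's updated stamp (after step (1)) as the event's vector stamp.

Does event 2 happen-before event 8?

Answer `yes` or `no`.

Answer: yes

Derivation:
Initial: VV[0]=[0, 0, 0]
Initial: VV[1]=[0, 0, 0]
Initial: VV[2]=[0, 0, 0]
Event 1: LOCAL 2: VV[2][2]++ -> VV[2]=[0, 0, 1]
Event 2: LOCAL 1: VV[1][1]++ -> VV[1]=[0, 1, 0]
Event 3: SEND 0->1: VV[0][0]++ -> VV[0]=[1, 0, 0], msg_vec=[1, 0, 0]; VV[1]=max(VV[1],msg_vec) then VV[1][1]++ -> VV[1]=[1, 2, 0]
Event 4: LOCAL 0: VV[0][0]++ -> VV[0]=[2, 0, 0]
Event 5: LOCAL 0: VV[0][0]++ -> VV[0]=[3, 0, 0]
Event 6: SEND 0->2: VV[0][0]++ -> VV[0]=[4, 0, 0], msg_vec=[4, 0, 0]; VV[2]=max(VV[2],msg_vec) then VV[2][2]++ -> VV[2]=[4, 0, 2]
Event 7: SEND 2->0: VV[2][2]++ -> VV[2]=[4, 0, 3], msg_vec=[4, 0, 3]; VV[0]=max(VV[0],msg_vec) then VV[0][0]++ -> VV[0]=[5, 0, 3]
Event 8: LOCAL 1: VV[1][1]++ -> VV[1]=[1, 3, 0]
Event 9: SEND 2->1: VV[2][2]++ -> VV[2]=[4, 0, 4], msg_vec=[4, 0, 4]; VV[1]=max(VV[1],msg_vec) then VV[1][1]++ -> VV[1]=[4, 4, 4]
Event 2 stamp: [0, 1, 0]
Event 8 stamp: [1, 3, 0]
[0, 1, 0] <= [1, 3, 0]? True. Equal? False. Happens-before: True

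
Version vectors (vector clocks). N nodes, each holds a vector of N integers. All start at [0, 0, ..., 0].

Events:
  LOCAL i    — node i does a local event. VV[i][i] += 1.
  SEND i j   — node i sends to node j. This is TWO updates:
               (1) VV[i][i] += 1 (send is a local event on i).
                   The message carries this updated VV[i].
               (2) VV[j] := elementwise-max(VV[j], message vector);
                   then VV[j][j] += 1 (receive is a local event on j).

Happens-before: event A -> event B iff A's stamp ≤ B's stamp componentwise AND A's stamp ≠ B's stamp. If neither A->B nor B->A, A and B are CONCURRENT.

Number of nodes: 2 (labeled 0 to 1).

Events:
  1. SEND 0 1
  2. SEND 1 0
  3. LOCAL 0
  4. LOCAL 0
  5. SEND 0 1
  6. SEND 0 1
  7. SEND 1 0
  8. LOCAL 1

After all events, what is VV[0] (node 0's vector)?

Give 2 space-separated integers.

Initial: VV[0]=[0, 0]
Initial: VV[1]=[0, 0]
Event 1: SEND 0->1: VV[0][0]++ -> VV[0]=[1, 0], msg_vec=[1, 0]; VV[1]=max(VV[1],msg_vec) then VV[1][1]++ -> VV[1]=[1, 1]
Event 2: SEND 1->0: VV[1][1]++ -> VV[1]=[1, 2], msg_vec=[1, 2]; VV[0]=max(VV[0],msg_vec) then VV[0][0]++ -> VV[0]=[2, 2]
Event 3: LOCAL 0: VV[0][0]++ -> VV[0]=[3, 2]
Event 4: LOCAL 0: VV[0][0]++ -> VV[0]=[4, 2]
Event 5: SEND 0->1: VV[0][0]++ -> VV[0]=[5, 2], msg_vec=[5, 2]; VV[1]=max(VV[1],msg_vec) then VV[1][1]++ -> VV[1]=[5, 3]
Event 6: SEND 0->1: VV[0][0]++ -> VV[0]=[6, 2], msg_vec=[6, 2]; VV[1]=max(VV[1],msg_vec) then VV[1][1]++ -> VV[1]=[6, 4]
Event 7: SEND 1->0: VV[1][1]++ -> VV[1]=[6, 5], msg_vec=[6, 5]; VV[0]=max(VV[0],msg_vec) then VV[0][0]++ -> VV[0]=[7, 5]
Event 8: LOCAL 1: VV[1][1]++ -> VV[1]=[6, 6]
Final vectors: VV[0]=[7, 5]; VV[1]=[6, 6]

Answer: 7 5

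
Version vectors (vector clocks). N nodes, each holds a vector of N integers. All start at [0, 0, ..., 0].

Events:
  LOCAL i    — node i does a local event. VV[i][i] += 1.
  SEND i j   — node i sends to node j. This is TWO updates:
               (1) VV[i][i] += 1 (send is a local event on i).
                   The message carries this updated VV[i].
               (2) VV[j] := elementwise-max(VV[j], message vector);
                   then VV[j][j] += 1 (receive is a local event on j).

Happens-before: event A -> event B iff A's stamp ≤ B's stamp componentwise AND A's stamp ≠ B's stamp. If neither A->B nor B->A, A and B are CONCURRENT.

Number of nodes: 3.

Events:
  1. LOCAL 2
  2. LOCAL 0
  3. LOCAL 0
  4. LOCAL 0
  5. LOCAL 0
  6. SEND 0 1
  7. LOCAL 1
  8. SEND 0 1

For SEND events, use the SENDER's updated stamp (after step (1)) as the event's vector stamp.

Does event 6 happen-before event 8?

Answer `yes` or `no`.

Initial: VV[0]=[0, 0, 0]
Initial: VV[1]=[0, 0, 0]
Initial: VV[2]=[0, 0, 0]
Event 1: LOCAL 2: VV[2][2]++ -> VV[2]=[0, 0, 1]
Event 2: LOCAL 0: VV[0][0]++ -> VV[0]=[1, 0, 0]
Event 3: LOCAL 0: VV[0][0]++ -> VV[0]=[2, 0, 0]
Event 4: LOCAL 0: VV[0][0]++ -> VV[0]=[3, 0, 0]
Event 5: LOCAL 0: VV[0][0]++ -> VV[0]=[4, 0, 0]
Event 6: SEND 0->1: VV[0][0]++ -> VV[0]=[5, 0, 0], msg_vec=[5, 0, 0]; VV[1]=max(VV[1],msg_vec) then VV[1][1]++ -> VV[1]=[5, 1, 0]
Event 7: LOCAL 1: VV[1][1]++ -> VV[1]=[5, 2, 0]
Event 8: SEND 0->1: VV[0][0]++ -> VV[0]=[6, 0, 0], msg_vec=[6, 0, 0]; VV[1]=max(VV[1],msg_vec) then VV[1][1]++ -> VV[1]=[6, 3, 0]
Event 6 stamp: [5, 0, 0]
Event 8 stamp: [6, 0, 0]
[5, 0, 0] <= [6, 0, 0]? True. Equal? False. Happens-before: True

Answer: yes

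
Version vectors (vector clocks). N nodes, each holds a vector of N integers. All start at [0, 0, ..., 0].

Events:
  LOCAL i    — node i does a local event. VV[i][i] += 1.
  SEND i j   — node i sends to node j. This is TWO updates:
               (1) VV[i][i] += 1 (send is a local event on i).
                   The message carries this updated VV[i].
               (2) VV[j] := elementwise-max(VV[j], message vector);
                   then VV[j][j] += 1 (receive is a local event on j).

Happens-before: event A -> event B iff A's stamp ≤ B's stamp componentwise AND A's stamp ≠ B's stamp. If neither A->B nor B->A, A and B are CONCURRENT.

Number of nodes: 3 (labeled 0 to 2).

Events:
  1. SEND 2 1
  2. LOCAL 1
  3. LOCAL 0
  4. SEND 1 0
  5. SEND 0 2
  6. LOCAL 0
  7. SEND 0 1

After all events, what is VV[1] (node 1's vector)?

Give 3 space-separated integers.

Initial: VV[0]=[0, 0, 0]
Initial: VV[1]=[0, 0, 0]
Initial: VV[2]=[0, 0, 0]
Event 1: SEND 2->1: VV[2][2]++ -> VV[2]=[0, 0, 1], msg_vec=[0, 0, 1]; VV[1]=max(VV[1],msg_vec) then VV[1][1]++ -> VV[1]=[0, 1, 1]
Event 2: LOCAL 1: VV[1][1]++ -> VV[1]=[0, 2, 1]
Event 3: LOCAL 0: VV[0][0]++ -> VV[0]=[1, 0, 0]
Event 4: SEND 1->0: VV[1][1]++ -> VV[1]=[0, 3, 1], msg_vec=[0, 3, 1]; VV[0]=max(VV[0],msg_vec) then VV[0][0]++ -> VV[0]=[2, 3, 1]
Event 5: SEND 0->2: VV[0][0]++ -> VV[0]=[3, 3, 1], msg_vec=[3, 3, 1]; VV[2]=max(VV[2],msg_vec) then VV[2][2]++ -> VV[2]=[3, 3, 2]
Event 6: LOCAL 0: VV[0][0]++ -> VV[0]=[4, 3, 1]
Event 7: SEND 0->1: VV[0][0]++ -> VV[0]=[5, 3, 1], msg_vec=[5, 3, 1]; VV[1]=max(VV[1],msg_vec) then VV[1][1]++ -> VV[1]=[5, 4, 1]
Final vectors: VV[0]=[5, 3, 1]; VV[1]=[5, 4, 1]; VV[2]=[3, 3, 2]

Answer: 5 4 1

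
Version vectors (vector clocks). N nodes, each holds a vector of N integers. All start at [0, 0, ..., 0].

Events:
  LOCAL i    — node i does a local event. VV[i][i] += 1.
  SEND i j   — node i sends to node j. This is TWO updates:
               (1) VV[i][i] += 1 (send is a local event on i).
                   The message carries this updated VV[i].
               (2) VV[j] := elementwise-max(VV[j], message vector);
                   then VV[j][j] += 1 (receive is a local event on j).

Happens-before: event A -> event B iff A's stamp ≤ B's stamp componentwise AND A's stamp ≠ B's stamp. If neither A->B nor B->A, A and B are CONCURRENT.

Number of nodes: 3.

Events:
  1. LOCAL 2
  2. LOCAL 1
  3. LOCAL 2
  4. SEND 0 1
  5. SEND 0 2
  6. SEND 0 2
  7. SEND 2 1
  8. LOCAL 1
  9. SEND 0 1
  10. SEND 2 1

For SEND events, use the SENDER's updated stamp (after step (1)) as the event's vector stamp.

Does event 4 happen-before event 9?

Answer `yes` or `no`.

Initial: VV[0]=[0, 0, 0]
Initial: VV[1]=[0, 0, 0]
Initial: VV[2]=[0, 0, 0]
Event 1: LOCAL 2: VV[2][2]++ -> VV[2]=[0, 0, 1]
Event 2: LOCAL 1: VV[1][1]++ -> VV[1]=[0, 1, 0]
Event 3: LOCAL 2: VV[2][2]++ -> VV[2]=[0, 0, 2]
Event 4: SEND 0->1: VV[0][0]++ -> VV[0]=[1, 0, 0], msg_vec=[1, 0, 0]; VV[1]=max(VV[1],msg_vec) then VV[1][1]++ -> VV[1]=[1, 2, 0]
Event 5: SEND 0->2: VV[0][0]++ -> VV[0]=[2, 0, 0], msg_vec=[2, 0, 0]; VV[2]=max(VV[2],msg_vec) then VV[2][2]++ -> VV[2]=[2, 0, 3]
Event 6: SEND 0->2: VV[0][0]++ -> VV[0]=[3, 0, 0], msg_vec=[3, 0, 0]; VV[2]=max(VV[2],msg_vec) then VV[2][2]++ -> VV[2]=[3, 0, 4]
Event 7: SEND 2->1: VV[2][2]++ -> VV[2]=[3, 0, 5], msg_vec=[3, 0, 5]; VV[1]=max(VV[1],msg_vec) then VV[1][1]++ -> VV[1]=[3, 3, 5]
Event 8: LOCAL 1: VV[1][1]++ -> VV[1]=[3, 4, 5]
Event 9: SEND 0->1: VV[0][0]++ -> VV[0]=[4, 0, 0], msg_vec=[4, 0, 0]; VV[1]=max(VV[1],msg_vec) then VV[1][1]++ -> VV[1]=[4, 5, 5]
Event 10: SEND 2->1: VV[2][2]++ -> VV[2]=[3, 0, 6], msg_vec=[3, 0, 6]; VV[1]=max(VV[1],msg_vec) then VV[1][1]++ -> VV[1]=[4, 6, 6]
Event 4 stamp: [1, 0, 0]
Event 9 stamp: [4, 0, 0]
[1, 0, 0] <= [4, 0, 0]? True. Equal? False. Happens-before: True

Answer: yes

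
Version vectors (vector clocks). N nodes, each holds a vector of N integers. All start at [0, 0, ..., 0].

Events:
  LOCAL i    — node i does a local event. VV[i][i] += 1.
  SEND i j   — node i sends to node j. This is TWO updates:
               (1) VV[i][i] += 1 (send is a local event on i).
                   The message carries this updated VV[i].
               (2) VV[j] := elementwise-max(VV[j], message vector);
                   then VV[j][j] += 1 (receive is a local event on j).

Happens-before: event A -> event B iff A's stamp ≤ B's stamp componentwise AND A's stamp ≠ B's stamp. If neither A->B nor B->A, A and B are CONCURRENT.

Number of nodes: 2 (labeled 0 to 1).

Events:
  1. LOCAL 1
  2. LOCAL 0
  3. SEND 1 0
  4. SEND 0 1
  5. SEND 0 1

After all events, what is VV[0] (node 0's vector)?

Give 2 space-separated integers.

Answer: 4 2

Derivation:
Initial: VV[0]=[0, 0]
Initial: VV[1]=[0, 0]
Event 1: LOCAL 1: VV[1][1]++ -> VV[1]=[0, 1]
Event 2: LOCAL 0: VV[0][0]++ -> VV[0]=[1, 0]
Event 3: SEND 1->0: VV[1][1]++ -> VV[1]=[0, 2], msg_vec=[0, 2]; VV[0]=max(VV[0],msg_vec) then VV[0][0]++ -> VV[0]=[2, 2]
Event 4: SEND 0->1: VV[0][0]++ -> VV[0]=[3, 2], msg_vec=[3, 2]; VV[1]=max(VV[1],msg_vec) then VV[1][1]++ -> VV[1]=[3, 3]
Event 5: SEND 0->1: VV[0][0]++ -> VV[0]=[4, 2], msg_vec=[4, 2]; VV[1]=max(VV[1],msg_vec) then VV[1][1]++ -> VV[1]=[4, 4]
Final vectors: VV[0]=[4, 2]; VV[1]=[4, 4]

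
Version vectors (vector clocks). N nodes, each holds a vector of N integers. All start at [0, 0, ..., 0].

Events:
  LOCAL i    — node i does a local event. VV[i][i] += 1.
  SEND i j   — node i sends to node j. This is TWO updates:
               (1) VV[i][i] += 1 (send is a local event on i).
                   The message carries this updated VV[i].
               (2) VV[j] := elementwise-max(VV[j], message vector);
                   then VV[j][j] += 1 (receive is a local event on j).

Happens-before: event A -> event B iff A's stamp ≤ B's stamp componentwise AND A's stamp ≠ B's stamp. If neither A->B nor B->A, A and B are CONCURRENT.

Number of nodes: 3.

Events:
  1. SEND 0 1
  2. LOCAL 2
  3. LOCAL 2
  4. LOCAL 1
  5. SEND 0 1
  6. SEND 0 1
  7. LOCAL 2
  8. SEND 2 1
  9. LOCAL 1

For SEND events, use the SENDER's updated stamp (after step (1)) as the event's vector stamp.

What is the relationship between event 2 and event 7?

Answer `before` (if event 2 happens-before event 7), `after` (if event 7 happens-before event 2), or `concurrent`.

Initial: VV[0]=[0, 0, 0]
Initial: VV[1]=[0, 0, 0]
Initial: VV[2]=[0, 0, 0]
Event 1: SEND 0->1: VV[0][0]++ -> VV[0]=[1, 0, 0], msg_vec=[1, 0, 0]; VV[1]=max(VV[1],msg_vec) then VV[1][1]++ -> VV[1]=[1, 1, 0]
Event 2: LOCAL 2: VV[2][2]++ -> VV[2]=[0, 0, 1]
Event 3: LOCAL 2: VV[2][2]++ -> VV[2]=[0, 0, 2]
Event 4: LOCAL 1: VV[1][1]++ -> VV[1]=[1, 2, 0]
Event 5: SEND 0->1: VV[0][0]++ -> VV[0]=[2, 0, 0], msg_vec=[2, 0, 0]; VV[1]=max(VV[1],msg_vec) then VV[1][1]++ -> VV[1]=[2, 3, 0]
Event 6: SEND 0->1: VV[0][0]++ -> VV[0]=[3, 0, 0], msg_vec=[3, 0, 0]; VV[1]=max(VV[1],msg_vec) then VV[1][1]++ -> VV[1]=[3, 4, 0]
Event 7: LOCAL 2: VV[2][2]++ -> VV[2]=[0, 0, 3]
Event 8: SEND 2->1: VV[2][2]++ -> VV[2]=[0, 0, 4], msg_vec=[0, 0, 4]; VV[1]=max(VV[1],msg_vec) then VV[1][1]++ -> VV[1]=[3, 5, 4]
Event 9: LOCAL 1: VV[1][1]++ -> VV[1]=[3, 6, 4]
Event 2 stamp: [0, 0, 1]
Event 7 stamp: [0, 0, 3]
[0, 0, 1] <= [0, 0, 3]? True
[0, 0, 3] <= [0, 0, 1]? False
Relation: before

Answer: before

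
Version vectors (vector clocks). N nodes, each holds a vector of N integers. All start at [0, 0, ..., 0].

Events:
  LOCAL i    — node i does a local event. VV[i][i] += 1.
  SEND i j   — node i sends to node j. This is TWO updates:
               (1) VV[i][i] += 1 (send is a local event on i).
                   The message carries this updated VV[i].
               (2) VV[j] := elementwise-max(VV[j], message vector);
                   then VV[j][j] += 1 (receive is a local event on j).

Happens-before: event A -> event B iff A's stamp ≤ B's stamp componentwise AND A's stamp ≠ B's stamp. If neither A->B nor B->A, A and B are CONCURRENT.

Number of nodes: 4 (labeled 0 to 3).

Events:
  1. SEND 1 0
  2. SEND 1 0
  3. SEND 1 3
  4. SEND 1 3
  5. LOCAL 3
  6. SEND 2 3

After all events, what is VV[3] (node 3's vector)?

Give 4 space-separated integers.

Initial: VV[0]=[0, 0, 0, 0]
Initial: VV[1]=[0, 0, 0, 0]
Initial: VV[2]=[0, 0, 0, 0]
Initial: VV[3]=[0, 0, 0, 0]
Event 1: SEND 1->0: VV[1][1]++ -> VV[1]=[0, 1, 0, 0], msg_vec=[0, 1, 0, 0]; VV[0]=max(VV[0],msg_vec) then VV[0][0]++ -> VV[0]=[1, 1, 0, 0]
Event 2: SEND 1->0: VV[1][1]++ -> VV[1]=[0, 2, 0, 0], msg_vec=[0, 2, 0, 0]; VV[0]=max(VV[0],msg_vec) then VV[0][0]++ -> VV[0]=[2, 2, 0, 0]
Event 3: SEND 1->3: VV[1][1]++ -> VV[1]=[0, 3, 0, 0], msg_vec=[0, 3, 0, 0]; VV[3]=max(VV[3],msg_vec) then VV[3][3]++ -> VV[3]=[0, 3, 0, 1]
Event 4: SEND 1->3: VV[1][1]++ -> VV[1]=[0, 4, 0, 0], msg_vec=[0, 4, 0, 0]; VV[3]=max(VV[3],msg_vec) then VV[3][3]++ -> VV[3]=[0, 4, 0, 2]
Event 5: LOCAL 3: VV[3][3]++ -> VV[3]=[0, 4, 0, 3]
Event 6: SEND 2->3: VV[2][2]++ -> VV[2]=[0, 0, 1, 0], msg_vec=[0, 0, 1, 0]; VV[3]=max(VV[3],msg_vec) then VV[3][3]++ -> VV[3]=[0, 4, 1, 4]
Final vectors: VV[0]=[2, 2, 0, 0]; VV[1]=[0, 4, 0, 0]; VV[2]=[0, 0, 1, 0]; VV[3]=[0, 4, 1, 4]

Answer: 0 4 1 4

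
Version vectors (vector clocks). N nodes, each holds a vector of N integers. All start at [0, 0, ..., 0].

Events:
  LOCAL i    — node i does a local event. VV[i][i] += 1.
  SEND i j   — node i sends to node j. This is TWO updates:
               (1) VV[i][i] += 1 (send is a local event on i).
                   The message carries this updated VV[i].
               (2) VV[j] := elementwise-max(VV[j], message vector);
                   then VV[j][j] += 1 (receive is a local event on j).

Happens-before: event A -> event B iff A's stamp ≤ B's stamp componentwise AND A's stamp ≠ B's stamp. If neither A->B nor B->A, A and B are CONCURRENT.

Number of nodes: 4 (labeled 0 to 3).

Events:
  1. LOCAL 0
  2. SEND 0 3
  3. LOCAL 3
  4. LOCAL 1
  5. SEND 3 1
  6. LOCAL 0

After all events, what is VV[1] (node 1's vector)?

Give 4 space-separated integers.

Answer: 2 2 0 3

Derivation:
Initial: VV[0]=[0, 0, 0, 0]
Initial: VV[1]=[0, 0, 0, 0]
Initial: VV[2]=[0, 0, 0, 0]
Initial: VV[3]=[0, 0, 0, 0]
Event 1: LOCAL 0: VV[0][0]++ -> VV[0]=[1, 0, 0, 0]
Event 2: SEND 0->3: VV[0][0]++ -> VV[0]=[2, 0, 0, 0], msg_vec=[2, 0, 0, 0]; VV[3]=max(VV[3],msg_vec) then VV[3][3]++ -> VV[3]=[2, 0, 0, 1]
Event 3: LOCAL 3: VV[3][3]++ -> VV[3]=[2, 0, 0, 2]
Event 4: LOCAL 1: VV[1][1]++ -> VV[1]=[0, 1, 0, 0]
Event 5: SEND 3->1: VV[3][3]++ -> VV[3]=[2, 0, 0, 3], msg_vec=[2, 0, 0, 3]; VV[1]=max(VV[1],msg_vec) then VV[1][1]++ -> VV[1]=[2, 2, 0, 3]
Event 6: LOCAL 0: VV[0][0]++ -> VV[0]=[3, 0, 0, 0]
Final vectors: VV[0]=[3, 0, 0, 0]; VV[1]=[2, 2, 0, 3]; VV[2]=[0, 0, 0, 0]; VV[3]=[2, 0, 0, 3]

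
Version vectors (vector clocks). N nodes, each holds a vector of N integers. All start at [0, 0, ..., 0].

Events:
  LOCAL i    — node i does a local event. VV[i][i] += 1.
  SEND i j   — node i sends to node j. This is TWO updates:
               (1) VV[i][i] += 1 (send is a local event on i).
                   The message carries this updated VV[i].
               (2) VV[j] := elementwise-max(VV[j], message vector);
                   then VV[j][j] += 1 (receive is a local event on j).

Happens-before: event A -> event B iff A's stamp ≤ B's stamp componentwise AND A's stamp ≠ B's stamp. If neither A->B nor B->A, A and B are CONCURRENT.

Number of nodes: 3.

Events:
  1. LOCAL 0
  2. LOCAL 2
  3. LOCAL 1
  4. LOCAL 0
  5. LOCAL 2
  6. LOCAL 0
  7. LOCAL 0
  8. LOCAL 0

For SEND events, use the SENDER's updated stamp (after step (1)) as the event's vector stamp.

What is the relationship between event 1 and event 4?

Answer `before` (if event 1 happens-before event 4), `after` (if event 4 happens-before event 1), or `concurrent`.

Answer: before

Derivation:
Initial: VV[0]=[0, 0, 0]
Initial: VV[1]=[0, 0, 0]
Initial: VV[2]=[0, 0, 0]
Event 1: LOCAL 0: VV[0][0]++ -> VV[0]=[1, 0, 0]
Event 2: LOCAL 2: VV[2][2]++ -> VV[2]=[0, 0, 1]
Event 3: LOCAL 1: VV[1][1]++ -> VV[1]=[0, 1, 0]
Event 4: LOCAL 0: VV[0][0]++ -> VV[0]=[2, 0, 0]
Event 5: LOCAL 2: VV[2][2]++ -> VV[2]=[0, 0, 2]
Event 6: LOCAL 0: VV[0][0]++ -> VV[0]=[3, 0, 0]
Event 7: LOCAL 0: VV[0][0]++ -> VV[0]=[4, 0, 0]
Event 8: LOCAL 0: VV[0][0]++ -> VV[0]=[5, 0, 0]
Event 1 stamp: [1, 0, 0]
Event 4 stamp: [2, 0, 0]
[1, 0, 0] <= [2, 0, 0]? True
[2, 0, 0] <= [1, 0, 0]? False
Relation: before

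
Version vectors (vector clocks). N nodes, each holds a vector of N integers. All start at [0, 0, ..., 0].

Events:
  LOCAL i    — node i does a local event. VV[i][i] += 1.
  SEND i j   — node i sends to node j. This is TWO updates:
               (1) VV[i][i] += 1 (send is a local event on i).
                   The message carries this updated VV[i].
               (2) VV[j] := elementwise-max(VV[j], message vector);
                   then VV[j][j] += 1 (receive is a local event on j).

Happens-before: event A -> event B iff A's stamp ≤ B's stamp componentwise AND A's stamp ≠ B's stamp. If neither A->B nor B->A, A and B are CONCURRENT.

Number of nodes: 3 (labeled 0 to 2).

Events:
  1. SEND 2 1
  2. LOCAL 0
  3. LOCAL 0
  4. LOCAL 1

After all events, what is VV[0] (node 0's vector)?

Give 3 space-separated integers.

Answer: 2 0 0

Derivation:
Initial: VV[0]=[0, 0, 0]
Initial: VV[1]=[0, 0, 0]
Initial: VV[2]=[0, 0, 0]
Event 1: SEND 2->1: VV[2][2]++ -> VV[2]=[0, 0, 1], msg_vec=[0, 0, 1]; VV[1]=max(VV[1],msg_vec) then VV[1][1]++ -> VV[1]=[0, 1, 1]
Event 2: LOCAL 0: VV[0][0]++ -> VV[0]=[1, 0, 0]
Event 3: LOCAL 0: VV[0][0]++ -> VV[0]=[2, 0, 0]
Event 4: LOCAL 1: VV[1][1]++ -> VV[1]=[0, 2, 1]
Final vectors: VV[0]=[2, 0, 0]; VV[1]=[0, 2, 1]; VV[2]=[0, 0, 1]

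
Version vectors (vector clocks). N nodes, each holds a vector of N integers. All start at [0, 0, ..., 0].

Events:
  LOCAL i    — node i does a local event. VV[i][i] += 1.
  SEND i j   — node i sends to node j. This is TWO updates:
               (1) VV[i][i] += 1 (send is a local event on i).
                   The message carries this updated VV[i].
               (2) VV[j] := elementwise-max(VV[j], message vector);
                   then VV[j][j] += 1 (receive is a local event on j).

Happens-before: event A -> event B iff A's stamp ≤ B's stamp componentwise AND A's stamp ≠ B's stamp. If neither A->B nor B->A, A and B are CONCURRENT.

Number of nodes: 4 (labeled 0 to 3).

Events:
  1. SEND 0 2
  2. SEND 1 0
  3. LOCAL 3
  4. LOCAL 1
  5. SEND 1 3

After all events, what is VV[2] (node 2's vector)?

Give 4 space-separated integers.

Answer: 1 0 1 0

Derivation:
Initial: VV[0]=[0, 0, 0, 0]
Initial: VV[1]=[0, 0, 0, 0]
Initial: VV[2]=[0, 0, 0, 0]
Initial: VV[3]=[0, 0, 0, 0]
Event 1: SEND 0->2: VV[0][0]++ -> VV[0]=[1, 0, 0, 0], msg_vec=[1, 0, 0, 0]; VV[2]=max(VV[2],msg_vec) then VV[2][2]++ -> VV[2]=[1, 0, 1, 0]
Event 2: SEND 1->0: VV[1][1]++ -> VV[1]=[0, 1, 0, 0], msg_vec=[0, 1, 0, 0]; VV[0]=max(VV[0],msg_vec) then VV[0][0]++ -> VV[0]=[2, 1, 0, 0]
Event 3: LOCAL 3: VV[3][3]++ -> VV[3]=[0, 0, 0, 1]
Event 4: LOCAL 1: VV[1][1]++ -> VV[1]=[0, 2, 0, 0]
Event 5: SEND 1->3: VV[1][1]++ -> VV[1]=[0, 3, 0, 0], msg_vec=[0, 3, 0, 0]; VV[3]=max(VV[3],msg_vec) then VV[3][3]++ -> VV[3]=[0, 3, 0, 2]
Final vectors: VV[0]=[2, 1, 0, 0]; VV[1]=[0, 3, 0, 0]; VV[2]=[1, 0, 1, 0]; VV[3]=[0, 3, 0, 2]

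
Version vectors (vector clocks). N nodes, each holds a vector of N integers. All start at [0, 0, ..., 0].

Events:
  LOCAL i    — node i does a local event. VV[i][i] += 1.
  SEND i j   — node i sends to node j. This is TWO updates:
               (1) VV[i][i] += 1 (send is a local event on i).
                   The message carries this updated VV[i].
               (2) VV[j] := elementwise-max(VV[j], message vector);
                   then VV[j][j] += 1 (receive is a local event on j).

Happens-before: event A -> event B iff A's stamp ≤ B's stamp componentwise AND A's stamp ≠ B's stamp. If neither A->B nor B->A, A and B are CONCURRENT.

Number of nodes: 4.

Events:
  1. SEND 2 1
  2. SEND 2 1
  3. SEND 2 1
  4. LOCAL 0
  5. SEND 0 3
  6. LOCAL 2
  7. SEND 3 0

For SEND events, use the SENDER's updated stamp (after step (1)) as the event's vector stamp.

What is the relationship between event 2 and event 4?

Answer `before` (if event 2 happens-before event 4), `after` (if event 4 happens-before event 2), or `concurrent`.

Initial: VV[0]=[0, 0, 0, 0]
Initial: VV[1]=[0, 0, 0, 0]
Initial: VV[2]=[0, 0, 0, 0]
Initial: VV[3]=[0, 0, 0, 0]
Event 1: SEND 2->1: VV[2][2]++ -> VV[2]=[0, 0, 1, 0], msg_vec=[0, 0, 1, 0]; VV[1]=max(VV[1],msg_vec) then VV[1][1]++ -> VV[1]=[0, 1, 1, 0]
Event 2: SEND 2->1: VV[2][2]++ -> VV[2]=[0, 0, 2, 0], msg_vec=[0, 0, 2, 0]; VV[1]=max(VV[1],msg_vec) then VV[1][1]++ -> VV[1]=[0, 2, 2, 0]
Event 3: SEND 2->1: VV[2][2]++ -> VV[2]=[0, 0, 3, 0], msg_vec=[0, 0, 3, 0]; VV[1]=max(VV[1],msg_vec) then VV[1][1]++ -> VV[1]=[0, 3, 3, 0]
Event 4: LOCAL 0: VV[0][0]++ -> VV[0]=[1, 0, 0, 0]
Event 5: SEND 0->3: VV[0][0]++ -> VV[0]=[2, 0, 0, 0], msg_vec=[2, 0, 0, 0]; VV[3]=max(VV[3],msg_vec) then VV[3][3]++ -> VV[3]=[2, 0, 0, 1]
Event 6: LOCAL 2: VV[2][2]++ -> VV[2]=[0, 0, 4, 0]
Event 7: SEND 3->0: VV[3][3]++ -> VV[3]=[2, 0, 0, 2], msg_vec=[2, 0, 0, 2]; VV[0]=max(VV[0],msg_vec) then VV[0][0]++ -> VV[0]=[3, 0, 0, 2]
Event 2 stamp: [0, 0, 2, 0]
Event 4 stamp: [1, 0, 0, 0]
[0, 0, 2, 0] <= [1, 0, 0, 0]? False
[1, 0, 0, 0] <= [0, 0, 2, 0]? False
Relation: concurrent

Answer: concurrent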